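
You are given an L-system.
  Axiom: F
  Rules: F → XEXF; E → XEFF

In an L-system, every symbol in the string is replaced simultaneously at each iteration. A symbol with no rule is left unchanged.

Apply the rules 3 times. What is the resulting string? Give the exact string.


Step 0: F
Step 1: XEXF
Step 2: XXEFFXXEXF
Step 3: XXXEFFXEXFXEXFXXXEFFXXEXF

Answer: XXXEFFXEXFXEXFXXXEFFXXEXF


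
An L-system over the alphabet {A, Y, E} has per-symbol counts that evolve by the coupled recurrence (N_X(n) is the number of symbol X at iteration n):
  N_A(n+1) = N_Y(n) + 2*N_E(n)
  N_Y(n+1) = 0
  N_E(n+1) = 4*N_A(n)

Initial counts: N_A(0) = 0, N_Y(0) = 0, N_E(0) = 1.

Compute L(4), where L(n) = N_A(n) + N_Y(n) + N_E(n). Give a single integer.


Step 0: N_A=0, N_Y=0, N_E=1, L=1
Step 1: N_A=2, N_Y=0, N_E=0, L=2
Step 2: N_A=0, N_Y=0, N_E=8, L=8
Step 3: N_A=16, N_Y=0, N_E=0, L=16
Step 4: N_A=0, N_Y=0, N_E=64, L=64

Answer: 64


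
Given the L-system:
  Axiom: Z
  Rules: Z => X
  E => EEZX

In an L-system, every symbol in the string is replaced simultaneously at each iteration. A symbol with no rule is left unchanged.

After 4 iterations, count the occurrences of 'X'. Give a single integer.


Answer: 1

Derivation:
Step 0: Z  (0 'X')
Step 1: X  (1 'X')
Step 2: X  (1 'X')
Step 3: X  (1 'X')
Step 4: X  (1 'X')


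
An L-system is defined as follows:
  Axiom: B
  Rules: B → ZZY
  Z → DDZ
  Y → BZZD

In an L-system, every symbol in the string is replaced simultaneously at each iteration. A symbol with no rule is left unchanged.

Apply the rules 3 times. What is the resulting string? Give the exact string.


Answer: DDDDZDDDDZZZYDDZDDZD

Derivation:
Step 0: B
Step 1: ZZY
Step 2: DDZDDZBZZD
Step 3: DDDDZDDDDZZZYDDZDDZD


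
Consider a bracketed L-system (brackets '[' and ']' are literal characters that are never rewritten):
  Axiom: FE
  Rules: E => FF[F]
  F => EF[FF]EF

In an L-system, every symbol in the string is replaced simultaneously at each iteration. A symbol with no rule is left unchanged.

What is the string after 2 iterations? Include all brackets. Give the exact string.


Step 0: FE
Step 1: EF[FF]EFFF[F]
Step 2: FF[F]EF[FF]EF[EF[FF]EFEF[FF]EF]FF[F]EF[FF]EFEF[FF]EFEF[FF]EF[EF[FF]EF]

Answer: FF[F]EF[FF]EF[EF[FF]EFEF[FF]EF]FF[F]EF[FF]EFEF[FF]EFEF[FF]EF[EF[FF]EF]


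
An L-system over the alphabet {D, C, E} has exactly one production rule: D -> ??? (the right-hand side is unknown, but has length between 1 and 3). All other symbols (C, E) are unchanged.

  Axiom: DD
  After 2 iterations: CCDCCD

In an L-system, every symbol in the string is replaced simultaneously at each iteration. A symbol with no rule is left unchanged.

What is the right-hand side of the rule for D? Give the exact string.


Answer: CD

Derivation:
Trying D -> CD:
  Step 0: DD
  Step 1: CDCD
  Step 2: CCDCCD
Matches the given result.


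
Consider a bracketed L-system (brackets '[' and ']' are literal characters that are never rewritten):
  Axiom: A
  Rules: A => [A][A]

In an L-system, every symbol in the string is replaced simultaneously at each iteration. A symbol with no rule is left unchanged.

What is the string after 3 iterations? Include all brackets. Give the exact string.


Step 0: A
Step 1: [A][A]
Step 2: [[A][A]][[A][A]]
Step 3: [[[A][A]][[A][A]]][[[A][A]][[A][A]]]

Answer: [[[A][A]][[A][A]]][[[A][A]][[A][A]]]


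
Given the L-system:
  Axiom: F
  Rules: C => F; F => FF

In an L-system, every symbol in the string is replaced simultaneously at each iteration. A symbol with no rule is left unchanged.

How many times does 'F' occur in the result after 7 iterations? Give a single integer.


Answer: 128

Derivation:
Step 0: F  (1 'F')
Step 1: FF  (2 'F')
Step 2: FFFF  (4 'F')
Step 3: FFFFFFFF  (8 'F')
Step 4: FFFFFFFFFFFFFFFF  (16 'F')
Step 5: FFFFFFFFFFFFFFFFFFFFFFFFFFFFFFFF  (32 'F')
Step 6: FFFFFFFFFFFFFFFFFFFFFFFFFFFFFFFFFFFFFFFFFFFFFFFFFFFFFFFFFFFFFFFF  (64 'F')
Step 7: FFFFFFFFFFFFFFFFFFFFFFFFFFFFFFFFFFFFFFFFFFFFFFFFFFFFFFFFFFFFFFFFFFFFFFFFFFFFFFFFFFFFFFFFFFFFFFFFFFFFFFFFFFFFFFFFFFFFFFFFFFFFFFFF  (128 'F')


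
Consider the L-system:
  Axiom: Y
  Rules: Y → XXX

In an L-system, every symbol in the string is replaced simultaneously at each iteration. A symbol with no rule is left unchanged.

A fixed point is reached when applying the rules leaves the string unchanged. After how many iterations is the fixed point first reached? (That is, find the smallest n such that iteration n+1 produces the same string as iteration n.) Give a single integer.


Step 0: Y
Step 1: XXX
Step 2: XXX  (unchanged — fixed point at step 1)

Answer: 1


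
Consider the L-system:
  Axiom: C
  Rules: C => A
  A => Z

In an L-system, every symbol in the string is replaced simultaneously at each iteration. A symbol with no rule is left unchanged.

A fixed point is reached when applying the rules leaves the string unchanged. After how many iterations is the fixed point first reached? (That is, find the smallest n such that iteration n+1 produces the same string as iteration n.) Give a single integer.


Answer: 2

Derivation:
Step 0: C
Step 1: A
Step 2: Z
Step 3: Z  (unchanged — fixed point at step 2)


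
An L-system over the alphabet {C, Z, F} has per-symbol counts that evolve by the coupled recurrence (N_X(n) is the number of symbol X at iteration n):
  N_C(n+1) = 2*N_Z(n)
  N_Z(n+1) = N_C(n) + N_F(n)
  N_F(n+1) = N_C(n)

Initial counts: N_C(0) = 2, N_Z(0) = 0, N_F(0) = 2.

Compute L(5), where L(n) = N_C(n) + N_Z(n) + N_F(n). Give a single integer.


Answer: 60

Derivation:
Step 0: N_C=2, N_Z=0, N_F=2, L=4
Step 1: N_C=0, N_Z=4, N_F=2, L=6
Step 2: N_C=8, N_Z=2, N_F=0, L=10
Step 3: N_C=4, N_Z=8, N_F=8, L=20
Step 4: N_C=16, N_Z=12, N_F=4, L=32
Step 5: N_C=24, N_Z=20, N_F=16, L=60


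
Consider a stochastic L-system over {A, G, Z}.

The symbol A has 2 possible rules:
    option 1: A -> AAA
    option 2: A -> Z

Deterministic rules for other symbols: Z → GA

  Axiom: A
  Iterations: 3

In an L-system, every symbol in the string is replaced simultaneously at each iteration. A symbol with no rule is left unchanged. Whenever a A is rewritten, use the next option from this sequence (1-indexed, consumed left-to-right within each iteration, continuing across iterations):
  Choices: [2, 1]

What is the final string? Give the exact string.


Step 0: A
Step 1: Z  (used choices [2])
Step 2: GA  (used choices [])
Step 3: GAAA  (used choices [1])

Answer: GAAA


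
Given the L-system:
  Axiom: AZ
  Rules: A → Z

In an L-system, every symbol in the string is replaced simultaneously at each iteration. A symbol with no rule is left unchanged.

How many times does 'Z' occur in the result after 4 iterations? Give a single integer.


Answer: 2

Derivation:
Step 0: AZ  (1 'Z')
Step 1: ZZ  (2 'Z')
Step 2: ZZ  (2 'Z')
Step 3: ZZ  (2 'Z')
Step 4: ZZ  (2 'Z')


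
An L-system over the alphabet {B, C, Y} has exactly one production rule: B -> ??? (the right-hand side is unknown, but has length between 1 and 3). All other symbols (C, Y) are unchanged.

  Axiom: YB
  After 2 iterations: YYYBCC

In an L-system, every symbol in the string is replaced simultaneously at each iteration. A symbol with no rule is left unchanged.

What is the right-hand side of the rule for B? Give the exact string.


Trying B -> YBC:
  Step 0: YB
  Step 1: YYBC
  Step 2: YYYBCC
Matches the given result.

Answer: YBC


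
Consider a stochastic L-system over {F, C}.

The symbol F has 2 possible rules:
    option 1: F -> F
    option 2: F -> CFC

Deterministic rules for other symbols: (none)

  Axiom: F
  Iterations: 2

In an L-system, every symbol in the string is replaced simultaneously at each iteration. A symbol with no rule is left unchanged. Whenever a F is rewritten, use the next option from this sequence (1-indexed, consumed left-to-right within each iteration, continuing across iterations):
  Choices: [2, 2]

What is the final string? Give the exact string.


Step 0: F
Step 1: CFC  (used choices [2])
Step 2: CCFCC  (used choices [2])

Answer: CCFCC


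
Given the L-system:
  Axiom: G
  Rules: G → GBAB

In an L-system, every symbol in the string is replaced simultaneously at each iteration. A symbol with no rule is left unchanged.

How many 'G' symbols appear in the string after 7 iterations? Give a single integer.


Step 0: G  (1 'G')
Step 1: GBAB  (1 'G')
Step 2: GBABBAB  (1 'G')
Step 3: GBABBABBAB  (1 'G')
Step 4: GBABBABBABBAB  (1 'G')
Step 5: GBABBABBABBABBAB  (1 'G')
Step 6: GBABBABBABBABBABBAB  (1 'G')
Step 7: GBABBABBABBABBABBABBAB  (1 'G')

Answer: 1


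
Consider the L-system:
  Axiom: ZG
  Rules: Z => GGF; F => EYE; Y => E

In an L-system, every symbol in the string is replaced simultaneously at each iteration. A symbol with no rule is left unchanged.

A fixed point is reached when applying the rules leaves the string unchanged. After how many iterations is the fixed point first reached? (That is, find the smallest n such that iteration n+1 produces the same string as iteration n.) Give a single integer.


Answer: 3

Derivation:
Step 0: ZG
Step 1: GGFG
Step 2: GGEYEG
Step 3: GGEEEG
Step 4: GGEEEG  (unchanged — fixed point at step 3)


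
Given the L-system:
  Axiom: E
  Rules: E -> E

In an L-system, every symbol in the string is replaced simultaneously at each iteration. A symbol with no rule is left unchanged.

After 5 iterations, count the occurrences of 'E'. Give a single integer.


Step 0: E  (1 'E')
Step 1: E  (1 'E')
Step 2: E  (1 'E')
Step 3: E  (1 'E')
Step 4: E  (1 'E')
Step 5: E  (1 'E')

Answer: 1


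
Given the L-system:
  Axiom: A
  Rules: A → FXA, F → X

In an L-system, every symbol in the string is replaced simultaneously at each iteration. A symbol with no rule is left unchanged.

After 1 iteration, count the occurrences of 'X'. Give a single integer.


Answer: 1

Derivation:
Step 0: A  (0 'X')
Step 1: FXA  (1 'X')


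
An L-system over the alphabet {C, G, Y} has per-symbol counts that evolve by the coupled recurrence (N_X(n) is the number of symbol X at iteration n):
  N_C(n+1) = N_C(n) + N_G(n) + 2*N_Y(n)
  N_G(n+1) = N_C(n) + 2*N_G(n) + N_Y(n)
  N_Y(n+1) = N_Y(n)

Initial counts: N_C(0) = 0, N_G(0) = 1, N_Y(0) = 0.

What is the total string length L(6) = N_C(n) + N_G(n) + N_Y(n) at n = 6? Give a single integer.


Answer: 377

Derivation:
Step 0: N_C=0, N_G=1, N_Y=0, L=1
Step 1: N_C=1, N_G=2, N_Y=0, L=3
Step 2: N_C=3, N_G=5, N_Y=0, L=8
Step 3: N_C=8, N_G=13, N_Y=0, L=21
Step 4: N_C=21, N_G=34, N_Y=0, L=55
Step 5: N_C=55, N_G=89, N_Y=0, L=144
Step 6: N_C=144, N_G=233, N_Y=0, L=377


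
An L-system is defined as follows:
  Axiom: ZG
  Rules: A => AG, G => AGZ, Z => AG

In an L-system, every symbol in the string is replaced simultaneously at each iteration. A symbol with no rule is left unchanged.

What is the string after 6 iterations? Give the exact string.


Step 0: ZG
Step 1: AGAGZ
Step 2: AGAGZAGAGZAG
Step 3: AGAGZAGAGZAGAGAGZAGAGZAGAGAGZ
Step 4: AGAGZAGAGZAGAGAGZAGAGZAGAGAGZAGAGZAGAGZAGAGAGZAGAGZAGAGAGZAGAGZAGAGZAG
Step 5: AGAGZAGAGZAGAGAGZAGAGZAGAGAGZAGAGZAGAGZAGAGAGZAGAGZAGAGAGZAGAGZAGAGZAGAGAGZAGAGZAGAGAGZAGAGZAGAGAGZAGAGZAGAGZAGAGAGZAGAGZAGAGAGZAGAGZAGAGZAGAGAGZAGAGZAGAGAGZAGAGZAGAGAGZ
Step 6: AGAGZAGAGZAGAGAGZAGAGZAGAGAGZAGAGZAGAGZAGAGAGZAGAGZAGAGAGZAGAGZAGAGZAGAGAGZAGAGZAGAGAGZAGAGZAGAGAGZAGAGZAGAGZAGAGAGZAGAGZAGAGAGZAGAGZAGAGZAGAGAGZAGAGZAGAGAGZAGAGZAGAGAGZAGAGZAGAGZAGAGAGZAGAGZAGAGAGZAGAGZAGAGZAGAGAGZAGAGZAGAGAGZAGAGZAGAGZAGAGAGZAGAGZAGAGAGZAGAGZAGAGAGZAGAGZAGAGZAGAGAGZAGAGZAGAGAGZAGAGZAGAGZAGAGAGZAGAGZAGAGAGZAGAGZAGAGAGZAGAGZAGAGZAGAGAGZAGAGZAGAGAGZAGAGZAGAGZAGAGAGZAGAGZAGAGAGZAGAGZAGAGZAG

Answer: AGAGZAGAGZAGAGAGZAGAGZAGAGAGZAGAGZAGAGZAGAGAGZAGAGZAGAGAGZAGAGZAGAGZAGAGAGZAGAGZAGAGAGZAGAGZAGAGAGZAGAGZAGAGZAGAGAGZAGAGZAGAGAGZAGAGZAGAGZAGAGAGZAGAGZAGAGAGZAGAGZAGAGAGZAGAGZAGAGZAGAGAGZAGAGZAGAGAGZAGAGZAGAGZAGAGAGZAGAGZAGAGAGZAGAGZAGAGZAGAGAGZAGAGZAGAGAGZAGAGZAGAGAGZAGAGZAGAGZAGAGAGZAGAGZAGAGAGZAGAGZAGAGZAGAGAGZAGAGZAGAGAGZAGAGZAGAGAGZAGAGZAGAGZAGAGAGZAGAGZAGAGAGZAGAGZAGAGZAGAGAGZAGAGZAGAGAGZAGAGZAGAGZAG


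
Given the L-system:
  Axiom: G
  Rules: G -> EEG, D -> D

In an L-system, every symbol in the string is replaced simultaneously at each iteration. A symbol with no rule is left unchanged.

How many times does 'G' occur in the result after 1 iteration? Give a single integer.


Answer: 1

Derivation:
Step 0: G  (1 'G')
Step 1: EEG  (1 'G')


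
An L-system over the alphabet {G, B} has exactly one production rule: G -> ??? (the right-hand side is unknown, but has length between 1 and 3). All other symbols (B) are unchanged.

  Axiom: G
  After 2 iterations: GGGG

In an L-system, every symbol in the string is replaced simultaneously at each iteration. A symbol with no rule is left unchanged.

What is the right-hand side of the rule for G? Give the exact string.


Trying G -> GG:
  Step 0: G
  Step 1: GG
  Step 2: GGGG
Matches the given result.

Answer: GG


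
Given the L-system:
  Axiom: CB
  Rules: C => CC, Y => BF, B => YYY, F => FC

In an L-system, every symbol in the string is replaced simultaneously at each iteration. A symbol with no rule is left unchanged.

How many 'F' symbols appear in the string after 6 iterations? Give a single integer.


Answer: 39

Derivation:
Step 0: CB  (0 'F')
Step 1: CCYYY  (0 'F')
Step 2: CCCCBFBFBF  (3 'F')
Step 3: CCCCCCCCYYYFCYYYFCYYYFC  (3 'F')
Step 4: CCCCCCCCCCCCCCCCBFBFBFFCCCBFBFBFFCCCBFBFBFFCCC  (12 'F')
Step 5: CCCCCCCCCCCCCCCCCCCCCCCCCCCCCCCCYYYFCYYYFCYYYFCFCCCCCCCYYYFCYYYFCYYYFCFCCCCCCCYYYFCYYYFCYYYFCFCCCCCCC  (12 'F')
Step 6: CCCCCCCCCCCCCCCCCCCCCCCCCCCCCCCCCCCCCCCCCCCCCCCCCCCCCCCCCCCCCCCCBFBFBFFCCCBFBFBFFCCCBFBFBFFCCCFCCCCCCCCCCCCCCCBFBFBFFCCCBFBFBFFCCCBFBFBFFCCCFCCCCCCCCCCCCCCCBFBFBFFCCCBFBFBFFCCCBFBFBFFCCCFCCCCCCCCCCCCCCC  (39 'F')


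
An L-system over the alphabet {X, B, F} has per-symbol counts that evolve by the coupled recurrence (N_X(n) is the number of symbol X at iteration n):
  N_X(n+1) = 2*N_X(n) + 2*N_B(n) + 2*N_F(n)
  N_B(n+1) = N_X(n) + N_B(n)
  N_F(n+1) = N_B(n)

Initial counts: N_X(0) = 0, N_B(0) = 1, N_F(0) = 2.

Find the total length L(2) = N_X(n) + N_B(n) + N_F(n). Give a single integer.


Step 0: N_X=0, N_B=1, N_F=2, L=3
Step 1: N_X=6, N_B=1, N_F=1, L=8
Step 2: N_X=16, N_B=7, N_F=1, L=24

Answer: 24


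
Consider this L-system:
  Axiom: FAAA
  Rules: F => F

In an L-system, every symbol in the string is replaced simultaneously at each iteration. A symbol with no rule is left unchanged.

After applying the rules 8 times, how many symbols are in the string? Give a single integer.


Step 0: length = 4
Step 1: length = 4
Step 2: length = 4
Step 3: length = 4
Step 4: length = 4
Step 5: length = 4
Step 6: length = 4
Step 7: length = 4
Step 8: length = 4

Answer: 4


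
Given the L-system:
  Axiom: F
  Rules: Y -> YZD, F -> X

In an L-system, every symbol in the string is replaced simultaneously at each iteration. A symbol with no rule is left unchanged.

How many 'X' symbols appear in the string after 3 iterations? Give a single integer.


Step 0: F  (0 'X')
Step 1: X  (1 'X')
Step 2: X  (1 'X')
Step 3: X  (1 'X')

Answer: 1


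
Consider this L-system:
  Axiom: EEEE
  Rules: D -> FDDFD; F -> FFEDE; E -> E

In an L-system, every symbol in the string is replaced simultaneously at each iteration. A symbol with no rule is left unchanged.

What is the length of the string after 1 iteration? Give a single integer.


Step 0: length = 4
Step 1: length = 4

Answer: 4


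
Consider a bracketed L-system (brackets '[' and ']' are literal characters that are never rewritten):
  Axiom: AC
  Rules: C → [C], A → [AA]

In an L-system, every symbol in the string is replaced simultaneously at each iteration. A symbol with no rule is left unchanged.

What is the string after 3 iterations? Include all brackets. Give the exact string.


Step 0: AC
Step 1: [AA][C]
Step 2: [[AA][AA]][[C]]
Step 3: [[[AA][AA]][[AA][AA]]][[[C]]]

Answer: [[[AA][AA]][[AA][AA]]][[[C]]]


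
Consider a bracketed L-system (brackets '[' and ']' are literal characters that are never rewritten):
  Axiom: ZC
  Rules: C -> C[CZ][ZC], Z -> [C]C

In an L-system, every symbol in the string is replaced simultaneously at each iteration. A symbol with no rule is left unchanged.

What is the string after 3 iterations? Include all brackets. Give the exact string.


Step 0: ZC
Step 1: [C]CC[CZ][ZC]
Step 2: [C[CZ][ZC]]C[CZ][ZC]C[CZ][ZC][C[CZ][ZC][C]C][[C]CC[CZ][ZC]]
Step 3: [C[CZ][ZC][C[CZ][ZC][C]C][[C]CC[CZ][ZC]]]C[CZ][ZC][C[CZ][ZC][C]C][[C]CC[CZ][ZC]]C[CZ][ZC][C[CZ][ZC][C]C][[C]CC[CZ][ZC]][C[CZ][ZC][C[CZ][ZC][C]C][[C]CC[CZ][ZC]][C[CZ][ZC]]C[CZ][ZC]][[C[CZ][ZC]]C[CZ][ZC]C[CZ][ZC][C[CZ][ZC][C]C][[C]CC[CZ][ZC]]]

Answer: [C[CZ][ZC][C[CZ][ZC][C]C][[C]CC[CZ][ZC]]]C[CZ][ZC][C[CZ][ZC][C]C][[C]CC[CZ][ZC]]C[CZ][ZC][C[CZ][ZC][C]C][[C]CC[CZ][ZC]][C[CZ][ZC][C[CZ][ZC][C]C][[C]CC[CZ][ZC]][C[CZ][ZC]]C[CZ][ZC]][[C[CZ][ZC]]C[CZ][ZC]C[CZ][ZC][C[CZ][ZC][C]C][[C]CC[CZ][ZC]]]


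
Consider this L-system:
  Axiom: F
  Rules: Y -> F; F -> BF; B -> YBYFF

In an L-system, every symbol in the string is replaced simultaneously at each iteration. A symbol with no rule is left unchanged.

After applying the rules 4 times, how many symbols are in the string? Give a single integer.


Step 0: length = 1
Step 1: length = 2
Step 2: length = 7
Step 3: length = 18
Step 4: length = 47

Answer: 47


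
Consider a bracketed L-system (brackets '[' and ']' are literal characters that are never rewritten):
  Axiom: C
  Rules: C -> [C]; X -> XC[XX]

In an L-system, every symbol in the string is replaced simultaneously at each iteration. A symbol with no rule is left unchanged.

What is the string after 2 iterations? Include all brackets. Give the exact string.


Answer: [[C]]

Derivation:
Step 0: C
Step 1: [C]
Step 2: [[C]]


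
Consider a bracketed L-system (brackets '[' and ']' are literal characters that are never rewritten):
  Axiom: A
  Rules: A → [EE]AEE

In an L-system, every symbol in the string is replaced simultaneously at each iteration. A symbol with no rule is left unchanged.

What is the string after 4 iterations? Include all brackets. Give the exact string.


Step 0: A
Step 1: [EE]AEE
Step 2: [EE][EE]AEEEE
Step 3: [EE][EE][EE]AEEEEEE
Step 4: [EE][EE][EE][EE]AEEEEEEEE

Answer: [EE][EE][EE][EE]AEEEEEEEE


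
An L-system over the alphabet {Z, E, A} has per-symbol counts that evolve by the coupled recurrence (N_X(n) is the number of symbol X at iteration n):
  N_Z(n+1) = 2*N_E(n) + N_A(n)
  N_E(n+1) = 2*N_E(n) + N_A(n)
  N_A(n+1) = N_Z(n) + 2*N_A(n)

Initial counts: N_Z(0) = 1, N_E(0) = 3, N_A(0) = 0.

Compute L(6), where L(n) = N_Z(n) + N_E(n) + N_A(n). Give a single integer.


Step 0: N_Z=1, N_E=3, N_A=0, L=4
Step 1: N_Z=6, N_E=6, N_A=1, L=13
Step 2: N_Z=13, N_E=13, N_A=8, L=34
Step 3: N_Z=34, N_E=34, N_A=29, L=97
Step 4: N_Z=97, N_E=97, N_A=92, L=286
Step 5: N_Z=286, N_E=286, N_A=281, L=853
Step 6: N_Z=853, N_E=853, N_A=848, L=2554

Answer: 2554


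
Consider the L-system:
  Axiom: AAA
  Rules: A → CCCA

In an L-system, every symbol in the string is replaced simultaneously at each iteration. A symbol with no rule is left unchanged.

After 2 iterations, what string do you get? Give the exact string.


Step 0: AAA
Step 1: CCCACCCACCCA
Step 2: CCCCCCACCCCCCACCCCCCA

Answer: CCCCCCACCCCCCACCCCCCA


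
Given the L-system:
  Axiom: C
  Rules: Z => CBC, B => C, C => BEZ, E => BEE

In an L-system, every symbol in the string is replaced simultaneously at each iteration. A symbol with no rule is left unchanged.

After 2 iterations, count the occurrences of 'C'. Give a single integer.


Answer: 3

Derivation:
Step 0: C  (1 'C')
Step 1: BEZ  (0 'C')
Step 2: CBEECBC  (3 'C')


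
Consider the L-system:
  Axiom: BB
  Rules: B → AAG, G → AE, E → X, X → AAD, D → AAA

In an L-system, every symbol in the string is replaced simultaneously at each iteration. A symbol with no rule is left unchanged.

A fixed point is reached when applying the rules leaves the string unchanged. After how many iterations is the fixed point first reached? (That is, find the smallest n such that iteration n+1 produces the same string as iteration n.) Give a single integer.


Answer: 5

Derivation:
Step 0: BB
Step 1: AAGAAG
Step 2: AAAEAAAE
Step 3: AAAXAAAX
Step 4: AAAAADAAAAAD
Step 5: AAAAAAAAAAAAAAAA
Step 6: AAAAAAAAAAAAAAAA  (unchanged — fixed point at step 5)


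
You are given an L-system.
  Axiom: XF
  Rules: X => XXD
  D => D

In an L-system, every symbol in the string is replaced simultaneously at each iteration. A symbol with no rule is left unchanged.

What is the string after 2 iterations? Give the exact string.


Step 0: XF
Step 1: XXDF
Step 2: XXDXXDDF

Answer: XXDXXDDF


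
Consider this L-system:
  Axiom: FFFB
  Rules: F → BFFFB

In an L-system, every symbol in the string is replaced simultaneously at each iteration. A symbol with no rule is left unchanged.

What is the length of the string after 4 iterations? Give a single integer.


Answer: 484

Derivation:
Step 0: length = 4
Step 1: length = 16
Step 2: length = 52
Step 3: length = 160
Step 4: length = 484


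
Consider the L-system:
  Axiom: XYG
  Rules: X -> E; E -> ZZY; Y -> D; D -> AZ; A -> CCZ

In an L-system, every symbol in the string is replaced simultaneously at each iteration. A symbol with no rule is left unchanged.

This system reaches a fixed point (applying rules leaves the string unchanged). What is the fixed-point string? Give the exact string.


Step 0: XYG
Step 1: EDG
Step 2: ZZYAZG
Step 3: ZZDCCZZG
Step 4: ZZAZCCZZG
Step 5: ZZCCZZCCZZG
Step 6: ZZCCZZCCZZG  (unchanged — fixed point at step 5)

Answer: ZZCCZZCCZZG


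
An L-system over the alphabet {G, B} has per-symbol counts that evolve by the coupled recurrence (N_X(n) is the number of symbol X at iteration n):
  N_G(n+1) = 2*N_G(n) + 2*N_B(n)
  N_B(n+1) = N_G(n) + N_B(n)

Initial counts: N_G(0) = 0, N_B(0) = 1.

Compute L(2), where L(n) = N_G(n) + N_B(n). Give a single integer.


Step 0: N_G=0, N_B=1, L=1
Step 1: N_G=2, N_B=1, L=3
Step 2: N_G=6, N_B=3, L=9

Answer: 9


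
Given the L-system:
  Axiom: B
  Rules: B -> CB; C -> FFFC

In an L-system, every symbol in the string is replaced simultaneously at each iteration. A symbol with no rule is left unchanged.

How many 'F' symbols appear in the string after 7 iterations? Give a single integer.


Step 0: B  (0 'F')
Step 1: CB  (0 'F')
Step 2: FFFCCB  (3 'F')
Step 3: FFFFFFCFFFCCB  (9 'F')
Step 4: FFFFFFFFFCFFFFFFCFFFCCB  (18 'F')
Step 5: FFFFFFFFFFFFCFFFFFFFFFCFFFFFFCFFFCCB  (30 'F')
Step 6: FFFFFFFFFFFFFFFCFFFFFFFFFFFFCFFFFFFFFFCFFFFFFCFFFCCB  (45 'F')
Step 7: FFFFFFFFFFFFFFFFFFCFFFFFFFFFFFFFFFCFFFFFFFFFFFFCFFFFFFFFFCFFFFFFCFFFCCB  (63 'F')

Answer: 63


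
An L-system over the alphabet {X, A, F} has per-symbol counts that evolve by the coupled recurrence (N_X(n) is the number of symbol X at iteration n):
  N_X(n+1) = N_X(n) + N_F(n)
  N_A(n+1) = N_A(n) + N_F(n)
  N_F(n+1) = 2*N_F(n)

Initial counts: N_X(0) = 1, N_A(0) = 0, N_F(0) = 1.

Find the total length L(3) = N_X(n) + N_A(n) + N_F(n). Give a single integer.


Step 0: N_X=1, N_A=0, N_F=1, L=2
Step 1: N_X=2, N_A=1, N_F=2, L=5
Step 2: N_X=4, N_A=3, N_F=4, L=11
Step 3: N_X=8, N_A=7, N_F=8, L=23

Answer: 23


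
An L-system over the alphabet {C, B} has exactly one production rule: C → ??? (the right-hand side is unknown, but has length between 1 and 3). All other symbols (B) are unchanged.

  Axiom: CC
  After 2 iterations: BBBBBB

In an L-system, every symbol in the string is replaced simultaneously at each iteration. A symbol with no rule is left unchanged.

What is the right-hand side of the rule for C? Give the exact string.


Answer: BBB

Derivation:
Trying C → BBB:
  Step 0: CC
  Step 1: BBBBBB
  Step 2: BBBBBB
Matches the given result.


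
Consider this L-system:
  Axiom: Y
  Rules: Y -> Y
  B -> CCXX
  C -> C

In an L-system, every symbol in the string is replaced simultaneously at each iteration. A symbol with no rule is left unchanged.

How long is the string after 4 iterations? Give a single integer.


Step 0: length = 1
Step 1: length = 1
Step 2: length = 1
Step 3: length = 1
Step 4: length = 1

Answer: 1


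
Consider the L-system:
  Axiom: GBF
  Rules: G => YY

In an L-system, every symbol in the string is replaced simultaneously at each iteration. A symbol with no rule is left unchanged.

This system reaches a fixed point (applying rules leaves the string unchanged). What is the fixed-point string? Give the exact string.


Answer: YYBF

Derivation:
Step 0: GBF
Step 1: YYBF
Step 2: YYBF  (unchanged — fixed point at step 1)


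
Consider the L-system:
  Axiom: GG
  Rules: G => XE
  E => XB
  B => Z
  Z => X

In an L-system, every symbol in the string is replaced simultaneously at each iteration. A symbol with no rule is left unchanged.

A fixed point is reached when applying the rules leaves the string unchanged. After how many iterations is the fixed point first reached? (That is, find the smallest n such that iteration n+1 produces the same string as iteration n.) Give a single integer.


Answer: 4

Derivation:
Step 0: GG
Step 1: XEXE
Step 2: XXBXXB
Step 3: XXZXXZ
Step 4: XXXXXX
Step 5: XXXXXX  (unchanged — fixed point at step 4)


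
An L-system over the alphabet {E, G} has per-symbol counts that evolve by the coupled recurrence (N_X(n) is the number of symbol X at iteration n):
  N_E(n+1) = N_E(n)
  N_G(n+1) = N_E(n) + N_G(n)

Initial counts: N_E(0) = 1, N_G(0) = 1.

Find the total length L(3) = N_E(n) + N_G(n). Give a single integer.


Step 0: N_E=1, N_G=1, L=2
Step 1: N_E=1, N_G=2, L=3
Step 2: N_E=1, N_G=3, L=4
Step 3: N_E=1, N_G=4, L=5

Answer: 5


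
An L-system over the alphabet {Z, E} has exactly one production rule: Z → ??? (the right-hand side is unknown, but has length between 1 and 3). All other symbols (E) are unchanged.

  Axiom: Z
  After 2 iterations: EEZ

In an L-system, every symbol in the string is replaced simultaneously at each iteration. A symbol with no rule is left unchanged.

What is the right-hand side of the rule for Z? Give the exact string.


Answer: EZ

Derivation:
Trying Z → EZ:
  Step 0: Z
  Step 1: EZ
  Step 2: EEZ
Matches the given result.


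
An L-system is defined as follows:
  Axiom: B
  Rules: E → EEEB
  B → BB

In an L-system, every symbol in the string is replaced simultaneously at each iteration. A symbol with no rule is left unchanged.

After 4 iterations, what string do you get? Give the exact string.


Step 0: B
Step 1: BB
Step 2: BBBB
Step 3: BBBBBBBB
Step 4: BBBBBBBBBBBBBBBB

Answer: BBBBBBBBBBBBBBBB


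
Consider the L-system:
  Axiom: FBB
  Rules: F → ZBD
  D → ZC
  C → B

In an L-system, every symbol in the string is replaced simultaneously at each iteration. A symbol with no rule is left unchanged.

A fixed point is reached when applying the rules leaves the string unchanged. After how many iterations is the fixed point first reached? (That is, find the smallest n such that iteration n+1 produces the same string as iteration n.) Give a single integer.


Step 0: FBB
Step 1: ZBDBB
Step 2: ZBZCBB
Step 3: ZBZBBB
Step 4: ZBZBBB  (unchanged — fixed point at step 3)

Answer: 3


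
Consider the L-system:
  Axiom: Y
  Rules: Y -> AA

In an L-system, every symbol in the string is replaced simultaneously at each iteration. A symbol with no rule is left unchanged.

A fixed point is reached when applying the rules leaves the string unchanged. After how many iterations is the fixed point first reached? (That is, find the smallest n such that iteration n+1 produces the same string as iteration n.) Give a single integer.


Answer: 1

Derivation:
Step 0: Y
Step 1: AA
Step 2: AA  (unchanged — fixed point at step 1)


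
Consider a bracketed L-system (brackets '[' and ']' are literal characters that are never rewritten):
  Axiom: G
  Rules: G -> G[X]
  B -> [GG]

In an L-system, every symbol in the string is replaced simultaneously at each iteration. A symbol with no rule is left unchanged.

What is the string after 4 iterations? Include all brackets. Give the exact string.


Answer: G[X][X][X][X]

Derivation:
Step 0: G
Step 1: G[X]
Step 2: G[X][X]
Step 3: G[X][X][X]
Step 4: G[X][X][X][X]


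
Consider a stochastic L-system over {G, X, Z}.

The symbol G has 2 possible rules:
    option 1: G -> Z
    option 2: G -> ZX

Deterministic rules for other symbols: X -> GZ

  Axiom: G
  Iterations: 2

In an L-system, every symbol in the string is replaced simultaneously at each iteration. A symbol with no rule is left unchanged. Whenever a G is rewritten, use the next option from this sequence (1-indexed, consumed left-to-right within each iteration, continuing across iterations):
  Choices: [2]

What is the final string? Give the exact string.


Step 0: G
Step 1: ZX  (used choices [2])
Step 2: ZGZ  (used choices [])

Answer: ZGZ


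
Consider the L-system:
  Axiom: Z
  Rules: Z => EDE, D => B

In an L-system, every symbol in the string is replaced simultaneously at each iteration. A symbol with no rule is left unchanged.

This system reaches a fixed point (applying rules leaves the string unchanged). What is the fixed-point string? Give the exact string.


Answer: EBE

Derivation:
Step 0: Z
Step 1: EDE
Step 2: EBE
Step 3: EBE  (unchanged — fixed point at step 2)


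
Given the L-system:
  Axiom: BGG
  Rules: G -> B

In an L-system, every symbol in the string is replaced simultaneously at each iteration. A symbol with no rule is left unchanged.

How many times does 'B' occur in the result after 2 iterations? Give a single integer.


Step 0: BGG  (1 'B')
Step 1: BBB  (3 'B')
Step 2: BBB  (3 'B')

Answer: 3


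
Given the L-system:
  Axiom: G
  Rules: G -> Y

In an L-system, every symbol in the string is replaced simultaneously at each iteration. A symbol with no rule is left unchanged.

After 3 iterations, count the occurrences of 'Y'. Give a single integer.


Step 0: G  (0 'Y')
Step 1: Y  (1 'Y')
Step 2: Y  (1 'Y')
Step 3: Y  (1 'Y')

Answer: 1


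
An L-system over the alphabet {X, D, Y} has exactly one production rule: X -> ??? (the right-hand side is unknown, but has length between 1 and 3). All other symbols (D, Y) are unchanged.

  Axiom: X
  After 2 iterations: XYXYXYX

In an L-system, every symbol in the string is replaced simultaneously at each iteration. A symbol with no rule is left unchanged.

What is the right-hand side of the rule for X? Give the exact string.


Answer: XYX

Derivation:
Trying X -> XYX:
  Step 0: X
  Step 1: XYX
  Step 2: XYXYXYX
Matches the given result.


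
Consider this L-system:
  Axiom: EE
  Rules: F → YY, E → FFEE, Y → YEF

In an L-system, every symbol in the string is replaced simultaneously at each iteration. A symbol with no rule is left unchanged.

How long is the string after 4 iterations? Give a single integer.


Answer: 216

Derivation:
Step 0: length = 2
Step 1: length = 8
Step 2: length = 24
Step 3: length = 72
Step 4: length = 216


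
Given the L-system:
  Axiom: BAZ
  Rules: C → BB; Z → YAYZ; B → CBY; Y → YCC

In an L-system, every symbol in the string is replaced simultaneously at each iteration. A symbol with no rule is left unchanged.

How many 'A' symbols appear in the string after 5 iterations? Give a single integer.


Answer: 6

Derivation:
Step 0: BAZ  (1 'A')
Step 1: CBYAYAYZ  (2 'A')
Step 2: BBCBYYCCAYCCAYCCYAYZ  (3 'A')
Step 3: CBYCBYBBCBYYCCYCCBBBBAYCCBBBBAYCCBBBBYCCAYCCYAYZ  (4 'A')
Step 4: BBCBYYCCBBCBYYCCCBYCBYBBCBYYCCYCCBBBBYCCBBBBCBYCBYCBYCBYAYCCBBBBCBYCBYCBYCBYAYCCBBBBCBYCBYCBYCBYYCCBBBBAYCCBBBBYCCAYCCYAYZ  (5 'A')
Step 5: CBYCBYBBCBYYCCYCCBBBBCBYCBYBBCBYYCCYCCBBBBBBCBYYCCBBCBYYCCCBYCBYBBCBYYCCYCCBBBBYCCBBBBCBYCBYCBYCBYYCCBBBBCBYCBYCBYCBYBBCBYYCCBBCBYYCCBBCBYYCCBBCBYYCCAYCCBBBBCBYCBYCBYCBYBBCBYYCCBBCBYYCCBBCBYYCCBBCBYYCCAYCCBBBBCBYCBYCBYCBYBBCBYYCCBBCBYYCCBBCBYYCCBBCBYYCCYCCBBBBCBYCBYCBYCBYAYCCBBBBCBYCBYCBYCBYYCCBBBBAYCCBBBBYCCAYCCYAYZ  (6 'A')


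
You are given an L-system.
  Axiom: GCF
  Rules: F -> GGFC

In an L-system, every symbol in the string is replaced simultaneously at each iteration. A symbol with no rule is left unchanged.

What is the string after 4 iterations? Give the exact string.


Answer: GCGGGGGGGGFCCCC

Derivation:
Step 0: GCF
Step 1: GCGGFC
Step 2: GCGGGGFCC
Step 3: GCGGGGGGFCCC
Step 4: GCGGGGGGGGFCCCC


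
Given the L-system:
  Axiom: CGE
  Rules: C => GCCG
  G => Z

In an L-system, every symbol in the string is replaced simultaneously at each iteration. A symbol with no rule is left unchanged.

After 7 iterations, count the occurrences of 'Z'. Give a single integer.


Answer: 127

Derivation:
Step 0: CGE  (0 'Z')
Step 1: GCCGZE  (1 'Z')
Step 2: ZGCCGGCCGZZE  (3 'Z')
Step 3: ZZGCCGGCCGZZGCCGGCCGZZZE  (7 'Z')
Step 4: ZZZGCCGGCCGZZGCCGGCCGZZZZGCCGGCCGZZGCCGGCCGZZZZE  (15 'Z')
Step 5: ZZZZGCCGGCCGZZGCCGGCCGZZZZGCCGGCCGZZGCCGGCCGZZZZZZGCCGGCCGZZGCCGGCCGZZZZGCCGGCCGZZGCCGGCCGZZZZZE  (31 'Z')
Step 6: ZZZZZGCCGGCCGZZGCCGGCCGZZZZGCCGGCCGZZGCCGGCCGZZZZZZGCCGGCCGZZGCCGGCCGZZZZGCCGGCCGZZGCCGGCCGZZZZZZZZGCCGGCCGZZGCCGGCCGZZZZGCCGGCCGZZGCCGGCCGZZZZZZGCCGGCCGZZGCCGGCCGZZZZGCCGGCCGZZGCCGGCCGZZZZZZE  (63 'Z')
Step 7: ZZZZZZGCCGGCCGZZGCCGGCCGZZZZGCCGGCCGZZGCCGGCCGZZZZZZGCCGGCCGZZGCCGGCCGZZZZGCCGGCCGZZGCCGGCCGZZZZZZZZGCCGGCCGZZGCCGGCCGZZZZGCCGGCCGZZGCCGGCCGZZZZZZGCCGGCCGZZGCCGGCCGZZZZGCCGGCCGZZGCCGGCCGZZZZZZZZZZGCCGGCCGZZGCCGGCCGZZZZGCCGGCCGZZGCCGGCCGZZZZZZGCCGGCCGZZGCCGGCCGZZZZGCCGGCCGZZGCCGGCCGZZZZZZZZGCCGGCCGZZGCCGGCCGZZZZGCCGGCCGZZGCCGGCCGZZZZZZGCCGGCCGZZGCCGGCCGZZZZGCCGGCCGZZGCCGGCCGZZZZZZZE  (127 'Z')


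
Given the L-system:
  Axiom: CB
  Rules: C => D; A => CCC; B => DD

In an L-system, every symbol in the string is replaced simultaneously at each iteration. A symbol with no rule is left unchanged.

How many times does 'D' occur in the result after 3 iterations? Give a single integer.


Step 0: CB  (0 'D')
Step 1: DDD  (3 'D')
Step 2: DDD  (3 'D')
Step 3: DDD  (3 'D')

Answer: 3


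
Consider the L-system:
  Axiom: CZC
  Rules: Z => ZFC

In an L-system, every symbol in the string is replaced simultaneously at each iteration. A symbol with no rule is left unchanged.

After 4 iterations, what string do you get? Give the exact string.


Step 0: CZC
Step 1: CZFCC
Step 2: CZFCFCC
Step 3: CZFCFCFCC
Step 4: CZFCFCFCFCC

Answer: CZFCFCFCFCC


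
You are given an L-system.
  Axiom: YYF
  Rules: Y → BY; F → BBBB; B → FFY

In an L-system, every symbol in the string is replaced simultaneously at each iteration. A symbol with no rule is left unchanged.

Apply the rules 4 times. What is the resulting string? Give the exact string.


Step 0: YYF
Step 1: BYBYBBBB
Step 2: FFYBYFFYBYFFYFFYFFYFFY
Step 3: BBBBBBBBBYFFYBYBBBBBBBBBYFFYBYBBBBBBBBBYBBBBBBBBBYBBBBBBBBBYBBBBBBBBBY
Step 4: FFYFFYFFYFFYFFYFFYFFYFFYFFYBYBBBBBBBBBYFFYBYFFYFFYFFYFFYFFYFFYFFYFFYFFYBYBBBBBBBBBYFFYBYFFYFFYFFYFFYFFYFFYFFYFFYFFYBYFFYFFYFFYFFYFFYFFYFFYFFYFFYBYFFYFFYFFYFFYFFYFFYFFYFFYFFYBYFFYFFYFFYFFYFFYFFYFFYFFYFFYBY

Answer: FFYFFYFFYFFYFFYFFYFFYFFYFFYBYBBBBBBBBBYFFYBYFFYFFYFFYFFYFFYFFYFFYFFYFFYBYBBBBBBBBBYFFYBYFFYFFYFFYFFYFFYFFYFFYFFYFFYBYFFYFFYFFYFFYFFYFFYFFYFFYFFYBYFFYFFYFFYFFYFFYFFYFFYFFYFFYBYFFYFFYFFYFFYFFYFFYFFYFFYFFYBY


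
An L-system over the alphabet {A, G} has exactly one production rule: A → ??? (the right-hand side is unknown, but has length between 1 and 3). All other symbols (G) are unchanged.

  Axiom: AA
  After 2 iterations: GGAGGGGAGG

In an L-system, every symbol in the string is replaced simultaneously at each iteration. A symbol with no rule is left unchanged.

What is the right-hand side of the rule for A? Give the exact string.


Trying A → GAG:
  Step 0: AA
  Step 1: GAGGAG
  Step 2: GGAGGGGAGG
Matches the given result.

Answer: GAG


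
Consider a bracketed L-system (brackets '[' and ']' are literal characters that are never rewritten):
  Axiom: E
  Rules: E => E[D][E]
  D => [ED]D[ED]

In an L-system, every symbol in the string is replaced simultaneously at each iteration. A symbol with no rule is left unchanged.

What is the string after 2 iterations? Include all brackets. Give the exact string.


Answer: E[D][E][[ED]D[ED]][E[D][E]]

Derivation:
Step 0: E
Step 1: E[D][E]
Step 2: E[D][E][[ED]D[ED]][E[D][E]]


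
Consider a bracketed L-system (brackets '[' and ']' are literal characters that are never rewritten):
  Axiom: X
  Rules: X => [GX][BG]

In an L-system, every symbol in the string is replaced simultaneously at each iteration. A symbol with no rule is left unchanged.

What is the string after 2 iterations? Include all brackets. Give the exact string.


Step 0: X
Step 1: [GX][BG]
Step 2: [G[GX][BG]][BG]

Answer: [G[GX][BG]][BG]


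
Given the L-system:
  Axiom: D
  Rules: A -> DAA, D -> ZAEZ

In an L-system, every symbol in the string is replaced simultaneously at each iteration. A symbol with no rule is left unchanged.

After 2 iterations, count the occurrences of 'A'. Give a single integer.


Step 0: D  (0 'A')
Step 1: ZAEZ  (1 'A')
Step 2: ZDAAEZ  (2 'A')

Answer: 2


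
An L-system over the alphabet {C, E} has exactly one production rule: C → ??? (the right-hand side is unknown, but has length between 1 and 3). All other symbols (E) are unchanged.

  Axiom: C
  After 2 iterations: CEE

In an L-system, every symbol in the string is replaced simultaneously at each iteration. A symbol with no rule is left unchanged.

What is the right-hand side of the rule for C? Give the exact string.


Answer: CE

Derivation:
Trying C → CE:
  Step 0: C
  Step 1: CE
  Step 2: CEE
Matches the given result.


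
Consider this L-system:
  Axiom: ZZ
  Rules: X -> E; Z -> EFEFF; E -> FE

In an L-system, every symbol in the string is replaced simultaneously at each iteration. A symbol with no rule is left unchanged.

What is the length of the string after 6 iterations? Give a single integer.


Answer: 30

Derivation:
Step 0: length = 2
Step 1: length = 10
Step 2: length = 14
Step 3: length = 18
Step 4: length = 22
Step 5: length = 26
Step 6: length = 30


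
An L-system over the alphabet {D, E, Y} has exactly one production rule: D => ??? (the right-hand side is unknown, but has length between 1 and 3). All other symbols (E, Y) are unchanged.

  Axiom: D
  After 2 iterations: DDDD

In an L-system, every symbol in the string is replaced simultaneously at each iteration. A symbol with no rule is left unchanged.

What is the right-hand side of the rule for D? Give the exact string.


Answer: DD

Derivation:
Trying D => DD:
  Step 0: D
  Step 1: DD
  Step 2: DDDD
Matches the given result.


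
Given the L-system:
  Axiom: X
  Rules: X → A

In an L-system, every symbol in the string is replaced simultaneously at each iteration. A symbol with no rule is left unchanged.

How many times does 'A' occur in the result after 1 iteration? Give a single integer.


Step 0: X  (0 'A')
Step 1: A  (1 'A')

Answer: 1


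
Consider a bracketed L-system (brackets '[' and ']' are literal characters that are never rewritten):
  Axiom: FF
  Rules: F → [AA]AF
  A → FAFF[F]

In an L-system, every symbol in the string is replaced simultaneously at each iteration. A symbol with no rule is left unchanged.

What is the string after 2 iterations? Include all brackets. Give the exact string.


Step 0: FF
Step 1: [AA]AF[AA]AF
Step 2: [FAFF[F]FAFF[F]]FAFF[F][AA]AF[FAFF[F]FAFF[F]]FAFF[F][AA]AF

Answer: [FAFF[F]FAFF[F]]FAFF[F][AA]AF[FAFF[F]FAFF[F]]FAFF[F][AA]AF


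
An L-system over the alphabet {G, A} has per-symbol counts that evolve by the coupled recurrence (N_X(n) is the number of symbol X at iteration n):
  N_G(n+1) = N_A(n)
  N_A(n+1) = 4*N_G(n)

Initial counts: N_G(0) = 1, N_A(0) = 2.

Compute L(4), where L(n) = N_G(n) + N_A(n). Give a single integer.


Step 0: N_G=1, N_A=2, L=3
Step 1: N_G=2, N_A=4, L=6
Step 2: N_G=4, N_A=8, L=12
Step 3: N_G=8, N_A=16, L=24
Step 4: N_G=16, N_A=32, L=48

Answer: 48


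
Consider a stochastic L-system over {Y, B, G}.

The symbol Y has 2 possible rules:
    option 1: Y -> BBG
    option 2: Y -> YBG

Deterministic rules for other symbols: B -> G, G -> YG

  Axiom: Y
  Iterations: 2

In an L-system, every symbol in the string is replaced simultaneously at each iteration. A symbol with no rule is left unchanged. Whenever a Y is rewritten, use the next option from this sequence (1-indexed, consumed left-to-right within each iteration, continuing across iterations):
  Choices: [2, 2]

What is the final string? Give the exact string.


Step 0: Y
Step 1: YBG  (used choices [2])
Step 2: YBGGYG  (used choices [2])

Answer: YBGGYG
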